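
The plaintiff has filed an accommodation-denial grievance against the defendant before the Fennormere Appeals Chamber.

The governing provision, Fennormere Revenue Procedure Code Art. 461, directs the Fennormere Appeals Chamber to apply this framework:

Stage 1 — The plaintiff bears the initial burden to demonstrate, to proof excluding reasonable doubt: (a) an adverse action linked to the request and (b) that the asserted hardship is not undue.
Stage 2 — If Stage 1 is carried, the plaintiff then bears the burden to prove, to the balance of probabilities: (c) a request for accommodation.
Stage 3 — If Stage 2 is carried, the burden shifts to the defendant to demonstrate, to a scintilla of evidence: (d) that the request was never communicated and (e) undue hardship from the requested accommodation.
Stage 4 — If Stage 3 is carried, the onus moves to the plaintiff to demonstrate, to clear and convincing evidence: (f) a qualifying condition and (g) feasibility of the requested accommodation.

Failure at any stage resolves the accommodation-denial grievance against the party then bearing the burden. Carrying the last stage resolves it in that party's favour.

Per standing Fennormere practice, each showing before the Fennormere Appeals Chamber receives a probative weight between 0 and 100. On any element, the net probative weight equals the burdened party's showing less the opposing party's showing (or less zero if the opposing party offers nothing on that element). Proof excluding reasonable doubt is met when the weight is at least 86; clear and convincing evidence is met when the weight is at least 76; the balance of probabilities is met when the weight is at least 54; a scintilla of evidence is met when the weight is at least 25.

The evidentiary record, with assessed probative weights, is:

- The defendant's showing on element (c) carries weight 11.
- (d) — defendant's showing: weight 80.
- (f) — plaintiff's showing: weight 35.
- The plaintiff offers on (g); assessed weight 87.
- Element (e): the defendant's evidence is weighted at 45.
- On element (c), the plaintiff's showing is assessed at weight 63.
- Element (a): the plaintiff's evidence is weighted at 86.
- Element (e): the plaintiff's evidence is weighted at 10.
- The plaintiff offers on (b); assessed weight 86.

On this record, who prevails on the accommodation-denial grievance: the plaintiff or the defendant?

defendant

Stage 1 (plaintiff, proof excluding reasonable doubt, weight is at least 86): (a) 86 ≥ 86 — meets; (b) 86 ≥ 86 — meets.
  Stage 1 is satisfied; the plaintiff continues to bear the burden.
Stage 2 (plaintiff, the balance of probabilities, weight is at least 54): (c) net 63−11=52 < 54 — fails.
  The plaintiff does not carry Stage 2.
The defendant prevails.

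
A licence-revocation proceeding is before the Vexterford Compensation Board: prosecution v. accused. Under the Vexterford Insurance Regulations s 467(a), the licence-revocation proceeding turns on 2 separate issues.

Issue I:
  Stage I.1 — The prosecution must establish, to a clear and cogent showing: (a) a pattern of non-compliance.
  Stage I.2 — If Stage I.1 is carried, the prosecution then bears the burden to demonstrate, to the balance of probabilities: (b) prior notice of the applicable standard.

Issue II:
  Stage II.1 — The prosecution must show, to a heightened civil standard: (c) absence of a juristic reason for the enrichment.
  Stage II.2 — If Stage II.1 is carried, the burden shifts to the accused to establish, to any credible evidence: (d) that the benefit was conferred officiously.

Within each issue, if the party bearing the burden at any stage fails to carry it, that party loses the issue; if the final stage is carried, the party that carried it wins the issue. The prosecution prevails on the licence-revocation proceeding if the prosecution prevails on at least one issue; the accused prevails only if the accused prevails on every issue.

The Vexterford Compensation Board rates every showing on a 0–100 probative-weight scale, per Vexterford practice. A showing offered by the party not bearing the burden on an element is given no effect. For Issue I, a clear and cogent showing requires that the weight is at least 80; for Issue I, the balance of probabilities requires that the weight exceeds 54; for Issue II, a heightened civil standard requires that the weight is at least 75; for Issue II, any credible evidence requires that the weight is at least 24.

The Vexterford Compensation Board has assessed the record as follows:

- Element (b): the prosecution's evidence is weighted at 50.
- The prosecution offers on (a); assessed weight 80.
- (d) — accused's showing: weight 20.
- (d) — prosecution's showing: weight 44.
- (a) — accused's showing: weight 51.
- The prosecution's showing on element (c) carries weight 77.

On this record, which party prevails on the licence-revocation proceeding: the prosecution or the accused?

— Issue I —
Stage I.1 — burden on prosecution; standard: a clear and cogent showing (weight is at least 80).
    (a): 80 (accused's 51 disregarded) ≥ 80 [met]
  Stage I.1 is satisfied; the prosecution continues to bear the burden.
Stage I.2 — burden on prosecution; standard: the balance of probabilities (weight exceeds 54).
    (b): 50 ≤ 54 [not met]
  Not every element is met, so the prosecution fails to carry Stage I.2.
The analysis ends at Stage I.2; the accused prevails on this issue.
— Issue II —
At Stage II.1 the prosecution must meet a heightened civil standard (weight is at least 75): on (c) the weight is 77, ≥ 75, so (c) meets the standard.
  The prosecution carries Stage II.1; the accused now bears the burden.
At Stage II.2 the accused must meet any credible evidence (weight is at least 24): on (d) the weight is 20 (the prosecution's 44 is given no effect), < 24, so (d) does not meet the standard.
  The accused does not carry Stage II.2.
So the prosecution prevails on this issue.
Per-issue: Issue I → accused; Issue II → prosecution. The prosecution must prevail on at least one issue; overall, the prosecution prevails.

prosecution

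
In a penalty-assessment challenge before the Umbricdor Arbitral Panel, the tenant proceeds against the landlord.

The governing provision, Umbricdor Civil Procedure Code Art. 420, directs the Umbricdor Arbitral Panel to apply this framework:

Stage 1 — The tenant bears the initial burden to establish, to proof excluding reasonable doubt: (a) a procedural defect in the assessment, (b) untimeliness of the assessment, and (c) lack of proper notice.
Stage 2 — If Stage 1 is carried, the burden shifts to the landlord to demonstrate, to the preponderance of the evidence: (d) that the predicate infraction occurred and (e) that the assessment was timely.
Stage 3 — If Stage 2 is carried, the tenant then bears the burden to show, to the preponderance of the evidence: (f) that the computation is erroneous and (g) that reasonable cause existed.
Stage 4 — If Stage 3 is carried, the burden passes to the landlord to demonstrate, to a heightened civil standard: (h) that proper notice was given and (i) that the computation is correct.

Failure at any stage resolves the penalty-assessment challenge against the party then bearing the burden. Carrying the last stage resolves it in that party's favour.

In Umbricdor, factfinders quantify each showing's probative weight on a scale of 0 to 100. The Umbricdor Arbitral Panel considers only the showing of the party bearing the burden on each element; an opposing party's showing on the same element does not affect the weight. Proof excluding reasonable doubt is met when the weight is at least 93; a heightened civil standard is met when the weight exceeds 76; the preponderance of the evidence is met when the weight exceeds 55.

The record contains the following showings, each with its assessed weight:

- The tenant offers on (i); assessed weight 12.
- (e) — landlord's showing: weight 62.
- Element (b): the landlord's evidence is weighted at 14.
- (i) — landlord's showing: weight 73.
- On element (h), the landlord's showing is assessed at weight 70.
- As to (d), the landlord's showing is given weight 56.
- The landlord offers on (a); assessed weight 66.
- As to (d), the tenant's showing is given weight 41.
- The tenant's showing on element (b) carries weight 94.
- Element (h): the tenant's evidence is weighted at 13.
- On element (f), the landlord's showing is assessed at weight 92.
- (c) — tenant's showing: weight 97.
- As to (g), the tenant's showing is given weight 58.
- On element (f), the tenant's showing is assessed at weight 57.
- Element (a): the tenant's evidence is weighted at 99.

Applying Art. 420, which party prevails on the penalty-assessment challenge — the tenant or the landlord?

tenant

At Stage 1 the tenant must meet proof excluding reasonable doubt (weight is at least 93): on (a) the weight is 99 (the landlord's 66 is given no effect), which does reach 93, so (a) meets the standard; on (b) the weight is 94 (the landlord's 14 is given no effect), which does reach 93, so (b) meets the standard; on (c) the weight is 97, ≥ 93, so (c) meets the standard.
  Stage 1 carried; the burden shifts to the landlord.
At Stage 2 the landlord must meet the preponderance of the evidence (weight exceeds 55): on (d) the weight is 56 (the tenant's 41 is given no effect), > 55, so (d) meets the standard; on (e) the weight is 62, which does exceed 55, so (e) meets the standard.
  Stage 2 is satisfied; the onus moves to the tenant.
At Stage 3 the tenant must meet the preponderance of the evidence (weight exceeds 55): on (f) the weight is 57 (the landlord's 92 is given no effect), which does exceed 55, so (f) meets the standard; on (g) the weight is 58, > 55, so (g) meets the standard.
  All elements met. The burden passes to the landlord.
At Stage 4 the landlord must meet a heightened civil standard (weight exceeds 76): on (h) the weight is 70 (the tenant's 13 is given no effect), ≤ 76, so (h) does not meet the standard; on (i) the weight is 73 (the tenant's 12 is given no effect), ≤ 76, so (i) does not meet the standard.
  Stage 4 not carried; the landlord fails its burden.
The analysis ends at Stage 4; the tenant prevails.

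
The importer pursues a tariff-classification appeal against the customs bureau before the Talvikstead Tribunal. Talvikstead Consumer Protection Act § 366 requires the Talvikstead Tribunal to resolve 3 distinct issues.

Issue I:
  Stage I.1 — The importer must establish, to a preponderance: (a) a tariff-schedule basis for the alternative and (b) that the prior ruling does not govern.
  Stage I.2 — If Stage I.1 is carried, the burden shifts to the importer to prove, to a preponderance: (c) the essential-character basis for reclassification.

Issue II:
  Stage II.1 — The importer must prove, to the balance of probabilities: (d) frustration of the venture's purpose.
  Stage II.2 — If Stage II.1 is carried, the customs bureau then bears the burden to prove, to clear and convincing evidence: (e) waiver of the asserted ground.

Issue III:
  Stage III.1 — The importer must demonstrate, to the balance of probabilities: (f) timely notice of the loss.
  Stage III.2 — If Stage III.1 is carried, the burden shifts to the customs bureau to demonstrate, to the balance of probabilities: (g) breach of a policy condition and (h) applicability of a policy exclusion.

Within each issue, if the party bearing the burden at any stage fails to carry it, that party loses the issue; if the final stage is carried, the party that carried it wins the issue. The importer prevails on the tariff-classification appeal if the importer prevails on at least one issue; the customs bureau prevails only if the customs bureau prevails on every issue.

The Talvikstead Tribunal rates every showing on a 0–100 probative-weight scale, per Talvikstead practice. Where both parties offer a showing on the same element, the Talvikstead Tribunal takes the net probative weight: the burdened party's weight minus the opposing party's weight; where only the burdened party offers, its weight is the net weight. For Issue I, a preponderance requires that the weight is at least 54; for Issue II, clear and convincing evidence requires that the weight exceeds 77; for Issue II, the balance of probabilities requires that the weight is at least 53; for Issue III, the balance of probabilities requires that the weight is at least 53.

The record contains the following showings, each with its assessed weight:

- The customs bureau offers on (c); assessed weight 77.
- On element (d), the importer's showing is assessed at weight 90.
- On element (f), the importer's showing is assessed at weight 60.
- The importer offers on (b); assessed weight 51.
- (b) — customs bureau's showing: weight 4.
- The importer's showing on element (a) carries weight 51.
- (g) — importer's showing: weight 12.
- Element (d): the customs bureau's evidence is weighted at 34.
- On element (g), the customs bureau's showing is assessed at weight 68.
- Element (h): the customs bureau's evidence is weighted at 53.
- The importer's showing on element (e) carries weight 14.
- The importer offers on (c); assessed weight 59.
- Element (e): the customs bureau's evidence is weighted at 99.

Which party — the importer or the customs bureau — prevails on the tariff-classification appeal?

— Issue I —
At Stage I.1 the importer must meet a preponderance (weight is at least 54): on (a) the weight is 51, < 54, so (a) does not meet the standard; on (b) the weight is 51 less the opposing 4 gives net 47, < 54, so (b) does not meet the standard.
  Stage I.1 not carried; the importer fails its burden.
The analysis ends at Stage I.1; the customs bureau prevails on this issue.
— Issue II —
At Stage II.1 the importer must meet the balance of probabilities (weight is at least 53): on (d) the weight is 90 less the opposing 34 gives net 56, which does reach 53, so (d) meets the standard.
  Stage II.1 is satisfied; the onus moves to the customs bureau.
At Stage II.2 the customs bureau must meet clear and convincing evidence (weight exceeds 77): on (e) the weight is 99 less the opposing 14 gives net 85, > 77, so (e) meets the standard.
  The customs bureau carries the last stage.
With every stage satisfied, the customs bureau prevails on this issue.
— Issue III —
Stage III.1 (importer, the balance of probabilities, weight is at least 53): (f) 60 ≥ 53 — meets.
  The importer carries Stage III.1; the customs bureau now bears the burden.
Stage III.2 (customs bureau, the balance of probabilities, weight is at least 53): (g) net 68−12=56 ≥ 53 — meets; (h) 53 ≥ 53 — meets.
  The customs bureau carries the last stage.
Every stage carried; the customs bureau prevails on this issue.
Per-issue: Issue I → customs bureau; Issue II → customs bureau; Issue III → customs bureau. The importer must prevail on at least one issue; overall, the customs bureau prevails.

customs bureau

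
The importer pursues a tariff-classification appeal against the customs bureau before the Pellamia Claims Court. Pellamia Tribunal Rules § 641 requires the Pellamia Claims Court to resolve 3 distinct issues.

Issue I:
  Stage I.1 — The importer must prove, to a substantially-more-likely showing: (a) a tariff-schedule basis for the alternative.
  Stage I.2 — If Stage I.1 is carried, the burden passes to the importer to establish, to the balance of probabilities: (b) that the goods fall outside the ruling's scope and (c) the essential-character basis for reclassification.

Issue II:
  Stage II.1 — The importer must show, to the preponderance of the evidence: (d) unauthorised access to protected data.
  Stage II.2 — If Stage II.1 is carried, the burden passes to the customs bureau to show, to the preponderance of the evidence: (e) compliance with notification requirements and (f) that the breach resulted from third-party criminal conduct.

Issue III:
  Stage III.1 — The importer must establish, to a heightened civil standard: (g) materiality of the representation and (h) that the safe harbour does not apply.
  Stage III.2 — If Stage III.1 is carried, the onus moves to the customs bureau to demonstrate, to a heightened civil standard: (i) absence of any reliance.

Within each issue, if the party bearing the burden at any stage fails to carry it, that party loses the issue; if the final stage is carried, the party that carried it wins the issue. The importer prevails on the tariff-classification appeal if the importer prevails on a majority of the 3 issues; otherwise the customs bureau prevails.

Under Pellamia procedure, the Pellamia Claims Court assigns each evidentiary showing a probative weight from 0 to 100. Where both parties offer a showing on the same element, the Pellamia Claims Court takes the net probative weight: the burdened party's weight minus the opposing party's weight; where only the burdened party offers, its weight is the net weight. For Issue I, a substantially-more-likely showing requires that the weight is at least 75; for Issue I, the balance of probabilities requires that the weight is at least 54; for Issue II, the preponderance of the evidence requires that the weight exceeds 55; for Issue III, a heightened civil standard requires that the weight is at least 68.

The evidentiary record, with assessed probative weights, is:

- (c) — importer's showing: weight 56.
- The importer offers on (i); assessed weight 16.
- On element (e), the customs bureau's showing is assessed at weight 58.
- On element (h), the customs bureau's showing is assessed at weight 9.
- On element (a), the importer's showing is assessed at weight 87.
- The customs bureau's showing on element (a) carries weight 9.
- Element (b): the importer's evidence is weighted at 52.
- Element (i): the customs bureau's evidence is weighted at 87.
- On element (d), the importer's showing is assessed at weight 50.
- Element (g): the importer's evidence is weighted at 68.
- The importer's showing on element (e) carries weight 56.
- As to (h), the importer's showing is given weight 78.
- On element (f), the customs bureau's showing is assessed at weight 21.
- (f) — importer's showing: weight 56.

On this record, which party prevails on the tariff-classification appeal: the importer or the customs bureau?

— Issue I —
Stage I.1 (importer, a substantially-more-likely showing, weight is at least 75): (a) net 87−9=78 ≥ 75 — meets.
  All elements met. The importer retains the burden for Stage I.2.
Stage I.2 (importer, the balance of probabilities, weight is at least 54): (b) 52 < 54 — fails; (c) 56 ≥ 54 — meets.
  The importer does not carry Stage I.2.
The analysis ends at Stage I.2; the customs bureau prevails on this issue.
— Issue II —
At Stage II.1 the importer must meet the preponderance of the evidence (weight exceeds 55): on (d) the weight is 50, which does not exceed 55, so (d) does not meet the standard.
  Not every element is met, so the importer fails to carry Stage II.1.
The analysis ends at Stage II.1; the customs bureau prevails on this issue.
— Issue III —
At Stage III.1 the importer must meet a heightened civil standard (weight is at least 68): on (g) the weight is 68, ≥ 68, so (g) meets the standard; on (h) the weight is 78 less the opposing 9 gives net 69, ≥ 68, so (h) meets the standard.
  The importer carries Stage III.1; the customs bureau now bears the burden.
At Stage III.2 the customs bureau must meet a heightened civil standard (weight is at least 68): on (i) the weight is 87 less the opposing 16 gives net 71, ≥ 68, so (i) meets the standard.
  The customs bureau carries the last stage.
All stages carried — the customs bureau prevails on this issue.
Per-issue: Issue I → customs bureau; Issue II → customs bureau; Issue III → customs bureau. The importer must prevail on a majority of issues; overall, the customs bureau prevails.

customs bureau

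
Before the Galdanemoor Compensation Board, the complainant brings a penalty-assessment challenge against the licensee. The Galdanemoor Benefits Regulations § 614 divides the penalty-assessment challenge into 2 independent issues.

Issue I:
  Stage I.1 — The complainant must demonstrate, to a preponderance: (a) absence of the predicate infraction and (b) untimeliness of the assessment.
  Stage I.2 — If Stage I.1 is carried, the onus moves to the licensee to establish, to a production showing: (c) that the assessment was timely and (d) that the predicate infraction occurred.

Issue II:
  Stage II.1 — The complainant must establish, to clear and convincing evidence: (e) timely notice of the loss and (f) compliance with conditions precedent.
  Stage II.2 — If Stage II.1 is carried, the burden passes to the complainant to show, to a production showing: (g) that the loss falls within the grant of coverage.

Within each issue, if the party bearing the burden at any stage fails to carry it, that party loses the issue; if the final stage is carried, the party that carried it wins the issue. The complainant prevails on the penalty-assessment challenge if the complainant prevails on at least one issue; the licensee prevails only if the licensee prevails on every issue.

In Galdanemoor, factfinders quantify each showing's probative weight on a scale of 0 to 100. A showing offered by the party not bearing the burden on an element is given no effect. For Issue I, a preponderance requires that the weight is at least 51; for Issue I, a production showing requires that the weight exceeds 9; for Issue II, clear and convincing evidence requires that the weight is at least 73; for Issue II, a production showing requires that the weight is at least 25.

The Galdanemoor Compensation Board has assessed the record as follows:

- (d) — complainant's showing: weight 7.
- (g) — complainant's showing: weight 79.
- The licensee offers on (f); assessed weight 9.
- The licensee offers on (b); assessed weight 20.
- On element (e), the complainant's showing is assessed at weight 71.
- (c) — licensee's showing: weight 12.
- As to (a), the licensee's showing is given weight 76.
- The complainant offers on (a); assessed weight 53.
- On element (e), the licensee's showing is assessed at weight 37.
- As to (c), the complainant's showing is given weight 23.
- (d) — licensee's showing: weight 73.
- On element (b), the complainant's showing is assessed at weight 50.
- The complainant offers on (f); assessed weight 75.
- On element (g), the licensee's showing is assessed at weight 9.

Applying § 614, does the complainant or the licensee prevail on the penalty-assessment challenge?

licensee

— Issue I —
Stage I.1 — burden on complainant; standard: a preponderance (weight is at least 51).
    (a): 53 (licensee's 76 disregarded) ≥ 51 [met]
    (b): 50 (licensee's 20 disregarded) < 51 [not met]
  Not every element is met, so the complainant fails to carry Stage I.1.
So the licensee prevails on this issue.
— Issue II —
Stage II.1 — burden on complainant; standard: clear and convincing evidence (weight is at least 73).
    (e): 71 (licensee's 37 disregarded) < 73 [not met]
    (f): 75 (licensee's 9 disregarded) ≥ 73 [met]
  Stage II.1 not carried; the complainant fails its burden.
So the licensee prevails on this issue.
Per-issue: Issue I → licensee; Issue II → licensee. The complainant must prevail on at least one issue; overall, the licensee prevails.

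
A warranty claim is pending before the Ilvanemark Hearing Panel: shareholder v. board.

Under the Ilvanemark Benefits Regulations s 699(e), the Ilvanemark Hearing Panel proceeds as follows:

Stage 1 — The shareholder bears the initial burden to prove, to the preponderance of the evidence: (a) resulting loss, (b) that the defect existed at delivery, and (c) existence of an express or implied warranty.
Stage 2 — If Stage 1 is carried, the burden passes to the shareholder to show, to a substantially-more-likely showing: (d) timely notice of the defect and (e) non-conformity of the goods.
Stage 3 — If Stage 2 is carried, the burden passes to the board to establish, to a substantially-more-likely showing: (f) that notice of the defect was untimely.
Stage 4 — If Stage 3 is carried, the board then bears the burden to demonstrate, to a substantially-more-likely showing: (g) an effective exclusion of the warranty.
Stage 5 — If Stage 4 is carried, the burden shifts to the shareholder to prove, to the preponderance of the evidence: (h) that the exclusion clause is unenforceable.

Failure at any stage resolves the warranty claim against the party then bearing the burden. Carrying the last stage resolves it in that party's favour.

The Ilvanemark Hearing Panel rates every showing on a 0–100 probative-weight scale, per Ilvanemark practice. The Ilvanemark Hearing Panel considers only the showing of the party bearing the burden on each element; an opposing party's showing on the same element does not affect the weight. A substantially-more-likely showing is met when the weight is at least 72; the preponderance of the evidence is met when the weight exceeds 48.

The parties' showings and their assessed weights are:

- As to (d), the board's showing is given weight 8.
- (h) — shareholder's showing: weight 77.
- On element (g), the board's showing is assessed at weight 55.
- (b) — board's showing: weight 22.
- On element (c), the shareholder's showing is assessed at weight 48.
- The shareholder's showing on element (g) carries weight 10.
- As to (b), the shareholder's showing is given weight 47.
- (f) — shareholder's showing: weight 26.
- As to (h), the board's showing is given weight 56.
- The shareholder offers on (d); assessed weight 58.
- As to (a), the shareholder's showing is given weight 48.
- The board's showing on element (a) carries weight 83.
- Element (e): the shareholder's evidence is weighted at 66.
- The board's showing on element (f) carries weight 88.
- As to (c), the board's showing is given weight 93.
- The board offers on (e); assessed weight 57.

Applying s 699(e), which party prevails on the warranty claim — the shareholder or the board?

Stage 1 (shareholder, the preponderance of the evidence, weight exceeds 48): (a) 48 (board's 83 disregarded) ≤ 48 — fails; (b) 47 (board's 22 disregarded) ≤ 48 — fails; (c) 48 (board's 93 disregarded) ≤ 48 — fails.
  The shareholder does not carry Stage 1.
The analysis ends at Stage 1; the board prevails.

board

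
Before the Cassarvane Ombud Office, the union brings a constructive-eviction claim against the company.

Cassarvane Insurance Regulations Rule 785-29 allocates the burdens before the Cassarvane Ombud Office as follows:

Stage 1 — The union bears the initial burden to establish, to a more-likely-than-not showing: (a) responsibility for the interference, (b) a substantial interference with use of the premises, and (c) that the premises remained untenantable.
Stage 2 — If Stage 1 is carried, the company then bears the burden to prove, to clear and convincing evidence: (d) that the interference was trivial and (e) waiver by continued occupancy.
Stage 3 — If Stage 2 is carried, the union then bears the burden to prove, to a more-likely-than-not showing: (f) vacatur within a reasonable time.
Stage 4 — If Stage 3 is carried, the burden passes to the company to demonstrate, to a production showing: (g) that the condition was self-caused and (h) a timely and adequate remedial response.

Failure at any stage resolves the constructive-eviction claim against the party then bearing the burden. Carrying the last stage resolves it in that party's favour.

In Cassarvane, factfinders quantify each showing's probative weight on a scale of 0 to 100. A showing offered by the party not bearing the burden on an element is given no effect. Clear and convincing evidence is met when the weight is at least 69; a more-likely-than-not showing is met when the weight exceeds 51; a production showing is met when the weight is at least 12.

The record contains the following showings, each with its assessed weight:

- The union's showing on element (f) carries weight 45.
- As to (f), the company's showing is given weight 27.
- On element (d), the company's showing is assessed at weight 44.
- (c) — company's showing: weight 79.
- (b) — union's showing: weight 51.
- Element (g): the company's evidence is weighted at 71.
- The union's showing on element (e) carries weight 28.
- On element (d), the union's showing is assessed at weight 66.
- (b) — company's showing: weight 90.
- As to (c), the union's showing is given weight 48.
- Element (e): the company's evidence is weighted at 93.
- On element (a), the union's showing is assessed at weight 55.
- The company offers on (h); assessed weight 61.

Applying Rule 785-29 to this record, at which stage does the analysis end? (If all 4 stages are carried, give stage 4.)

stage 1

Stage 1 — burden on union; standard: a more-likely-than-not showing (weight exceeds 51).
    (a): 55 > 51 [met]
    (b): 51 (company's 90 disregarded) ≤ 51 [not met]
    (c): 48 (company's 79 disregarded) ≤ 51 [not met]
  Stage 1 not carried; the union fails its burden.
The analysis ends at Stage 1; the company prevails.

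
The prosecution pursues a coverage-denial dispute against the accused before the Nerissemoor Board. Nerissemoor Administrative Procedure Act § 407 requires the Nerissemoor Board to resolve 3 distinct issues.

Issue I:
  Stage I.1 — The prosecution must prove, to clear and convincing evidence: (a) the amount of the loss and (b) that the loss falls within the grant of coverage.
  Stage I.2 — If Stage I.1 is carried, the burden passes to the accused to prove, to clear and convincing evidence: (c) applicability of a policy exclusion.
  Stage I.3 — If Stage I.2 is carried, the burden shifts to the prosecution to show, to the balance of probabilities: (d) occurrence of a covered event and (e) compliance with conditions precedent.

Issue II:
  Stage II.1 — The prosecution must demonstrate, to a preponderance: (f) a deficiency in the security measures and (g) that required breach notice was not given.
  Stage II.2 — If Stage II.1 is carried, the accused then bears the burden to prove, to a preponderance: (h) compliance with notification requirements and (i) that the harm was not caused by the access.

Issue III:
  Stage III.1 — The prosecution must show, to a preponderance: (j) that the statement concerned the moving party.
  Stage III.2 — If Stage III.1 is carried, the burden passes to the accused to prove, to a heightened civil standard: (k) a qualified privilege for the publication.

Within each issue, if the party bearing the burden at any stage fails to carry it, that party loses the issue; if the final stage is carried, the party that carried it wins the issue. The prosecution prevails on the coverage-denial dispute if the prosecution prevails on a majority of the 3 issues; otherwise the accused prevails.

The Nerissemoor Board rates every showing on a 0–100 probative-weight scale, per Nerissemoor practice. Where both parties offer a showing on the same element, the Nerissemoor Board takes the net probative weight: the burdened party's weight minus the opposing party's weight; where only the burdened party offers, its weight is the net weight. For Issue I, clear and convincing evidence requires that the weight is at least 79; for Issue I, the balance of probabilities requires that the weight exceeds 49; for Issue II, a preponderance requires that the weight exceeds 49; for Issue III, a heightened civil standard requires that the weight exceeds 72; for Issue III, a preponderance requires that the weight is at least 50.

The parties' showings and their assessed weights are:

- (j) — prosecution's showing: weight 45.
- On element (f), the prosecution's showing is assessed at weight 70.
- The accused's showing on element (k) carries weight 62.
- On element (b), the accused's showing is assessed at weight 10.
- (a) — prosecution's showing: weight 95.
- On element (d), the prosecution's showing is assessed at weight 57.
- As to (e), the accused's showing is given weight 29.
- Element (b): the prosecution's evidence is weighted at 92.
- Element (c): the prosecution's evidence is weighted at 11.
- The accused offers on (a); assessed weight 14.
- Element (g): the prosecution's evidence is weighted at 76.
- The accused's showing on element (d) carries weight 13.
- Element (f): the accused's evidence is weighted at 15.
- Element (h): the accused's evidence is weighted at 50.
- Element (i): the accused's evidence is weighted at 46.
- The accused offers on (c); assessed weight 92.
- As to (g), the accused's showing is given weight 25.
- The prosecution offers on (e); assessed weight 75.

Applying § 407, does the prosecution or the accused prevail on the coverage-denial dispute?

accused

— Issue I —
At Stage I.1 the prosecution must meet clear and convincing evidence (weight is at least 79): on (a) the weight is 95 less the opposing 14 gives net 81, ≥ 79, so (a) meets the standard; on (b) the weight is 92 less the opposing 10 gives net 82, which does reach 79, so (b) meets the standard.
  All elements met. The burden passes to the accused.
At Stage I.2 the accused must meet clear and convincing evidence (weight is at least 79): on (c) the weight is 92 less the opposing 11 gives net 81, which does reach 79, so (c) meets the standard.
  Stage I.2 is satisfied; the onus moves to the prosecution.
At Stage I.3 the prosecution must meet the balance of probabilities (weight exceeds 49): on (d) the weight is 57 less the opposing 13 gives net 44, ≤ 49, so (d) does not meet the standard; on (e) the weight is 75 less the opposing 29 gives net 46, ≤ 49, so (e) does not meet the standard.
  Not every element is met, so the prosecution fails to carry Stage I.3.
So the accused prevails on this issue.
— Issue II —
Stage II.1 (prosecution, a preponderance, weight exceeds 49): (f) net 70−15=55 > 49 — meets; (g) net 76−25=51 > 49 — meets.
  All elements met. The burden passes to the accused.
Stage II.2 (accused, a preponderance, weight exceeds 49): (h) 50 > 49 — meets; (i) 46 ≤ 49 — fails.
  The accused does not carry Stage II.2.
The analysis ends at Stage II.2; the prosecution prevails on this issue.
— Issue III —
Stage III.1 (prosecution, a preponderance, weight is at least 50): (j) 45 < 50 — fails.
  The prosecution does not carry Stage III.1.
So the accused prevails on this issue.
Per-issue: Issue I → accused; Issue II → prosecution; Issue III → accused. The prosecution must prevail on a majority of issues; overall, the accused prevails.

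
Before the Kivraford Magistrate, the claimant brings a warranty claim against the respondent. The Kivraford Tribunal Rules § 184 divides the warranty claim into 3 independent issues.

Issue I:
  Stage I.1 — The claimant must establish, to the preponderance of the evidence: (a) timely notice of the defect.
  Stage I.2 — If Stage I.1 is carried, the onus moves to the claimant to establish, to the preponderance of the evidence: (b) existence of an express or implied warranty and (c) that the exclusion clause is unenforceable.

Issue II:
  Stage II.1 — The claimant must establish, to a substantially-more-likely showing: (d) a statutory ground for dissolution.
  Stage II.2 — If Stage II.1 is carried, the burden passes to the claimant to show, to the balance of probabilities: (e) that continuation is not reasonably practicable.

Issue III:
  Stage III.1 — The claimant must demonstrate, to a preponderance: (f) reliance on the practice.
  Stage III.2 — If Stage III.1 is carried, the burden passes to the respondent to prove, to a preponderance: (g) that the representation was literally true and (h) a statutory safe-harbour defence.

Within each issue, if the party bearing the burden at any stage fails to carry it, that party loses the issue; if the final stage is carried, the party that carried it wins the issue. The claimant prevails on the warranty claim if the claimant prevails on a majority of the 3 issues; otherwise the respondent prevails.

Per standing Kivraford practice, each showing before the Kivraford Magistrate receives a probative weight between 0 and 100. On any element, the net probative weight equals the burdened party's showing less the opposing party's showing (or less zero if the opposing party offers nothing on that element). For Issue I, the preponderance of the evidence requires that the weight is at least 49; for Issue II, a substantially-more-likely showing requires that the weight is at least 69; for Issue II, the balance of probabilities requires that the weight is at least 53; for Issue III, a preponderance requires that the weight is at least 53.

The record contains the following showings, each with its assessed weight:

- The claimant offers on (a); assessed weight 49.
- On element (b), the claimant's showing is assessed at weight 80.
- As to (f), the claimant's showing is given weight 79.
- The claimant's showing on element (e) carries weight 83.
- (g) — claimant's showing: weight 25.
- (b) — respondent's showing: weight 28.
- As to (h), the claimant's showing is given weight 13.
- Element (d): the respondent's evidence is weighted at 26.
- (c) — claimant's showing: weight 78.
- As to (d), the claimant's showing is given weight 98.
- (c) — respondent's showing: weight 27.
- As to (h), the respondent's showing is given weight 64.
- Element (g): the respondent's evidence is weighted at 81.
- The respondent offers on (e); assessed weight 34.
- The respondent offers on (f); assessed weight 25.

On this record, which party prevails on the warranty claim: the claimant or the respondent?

— Issue I —
At Stage I.1 the claimant must meet the preponderance of the evidence (weight is at least 49): on (a) the weight is 49, ≥ 49, so (a) meets the standard.
  All elements met. The claimant retains the burden for Stage I.2.
At Stage I.2 the claimant must meet the preponderance of the evidence (weight is at least 49): on (b) the weight is 80 less the opposing 28 gives net 52, ≥ 49, so (b) meets the standard; on (c) the weight is 78 less the opposing 27 gives net 51, which does reach 49, so (c) meets the standard.
  All elements met at the final stage.
With every stage satisfied, the claimant prevails on this issue.
— Issue II —
At Stage II.1 the claimant must meet a substantially-more-likely showing (weight is at least 69): on (d) the weight is 98 less the opposing 26 gives net 72, which does reach 69, so (d) meets the standard.
  Stage II.1 is satisfied; the claimant continues to bear the burden.
At Stage II.2 the claimant must meet the balance of probabilities (weight is at least 53): on (e) the weight is 83 less the opposing 34 gives net 49, which does not reach 53, so (e) does not meet the standard.
  Not every element is met, so the claimant fails to carry Stage II.2.
So the respondent prevails on this issue.
— Issue III —
At Stage III.1 the claimant must meet a preponderance (weight is at least 53): on (f) the weight is 79 less the opposing 25 gives net 54, ≥ 53, so (f) meets the standard.
  Stage III.1 is satisfied; the onus moves to the respondent.
At Stage III.2 the respondent must meet a preponderance (weight is at least 53): on (g) the weight is 81 less the opposing 25 gives net 56, ≥ 53, so (g) meets the standard; on (h) the weight is 64 less the opposing 13 gives net 51, which does not reach 53, so (h) does not meet the standard.
  Not every element is met, so the respondent fails to carry Stage III.2.
So the claimant prevails on this issue.
Per-issue: Issue I → claimant; Issue II → respondent; Issue III → claimant. The claimant must prevail on a majority of issues; overall, the claimant prevails.

claimant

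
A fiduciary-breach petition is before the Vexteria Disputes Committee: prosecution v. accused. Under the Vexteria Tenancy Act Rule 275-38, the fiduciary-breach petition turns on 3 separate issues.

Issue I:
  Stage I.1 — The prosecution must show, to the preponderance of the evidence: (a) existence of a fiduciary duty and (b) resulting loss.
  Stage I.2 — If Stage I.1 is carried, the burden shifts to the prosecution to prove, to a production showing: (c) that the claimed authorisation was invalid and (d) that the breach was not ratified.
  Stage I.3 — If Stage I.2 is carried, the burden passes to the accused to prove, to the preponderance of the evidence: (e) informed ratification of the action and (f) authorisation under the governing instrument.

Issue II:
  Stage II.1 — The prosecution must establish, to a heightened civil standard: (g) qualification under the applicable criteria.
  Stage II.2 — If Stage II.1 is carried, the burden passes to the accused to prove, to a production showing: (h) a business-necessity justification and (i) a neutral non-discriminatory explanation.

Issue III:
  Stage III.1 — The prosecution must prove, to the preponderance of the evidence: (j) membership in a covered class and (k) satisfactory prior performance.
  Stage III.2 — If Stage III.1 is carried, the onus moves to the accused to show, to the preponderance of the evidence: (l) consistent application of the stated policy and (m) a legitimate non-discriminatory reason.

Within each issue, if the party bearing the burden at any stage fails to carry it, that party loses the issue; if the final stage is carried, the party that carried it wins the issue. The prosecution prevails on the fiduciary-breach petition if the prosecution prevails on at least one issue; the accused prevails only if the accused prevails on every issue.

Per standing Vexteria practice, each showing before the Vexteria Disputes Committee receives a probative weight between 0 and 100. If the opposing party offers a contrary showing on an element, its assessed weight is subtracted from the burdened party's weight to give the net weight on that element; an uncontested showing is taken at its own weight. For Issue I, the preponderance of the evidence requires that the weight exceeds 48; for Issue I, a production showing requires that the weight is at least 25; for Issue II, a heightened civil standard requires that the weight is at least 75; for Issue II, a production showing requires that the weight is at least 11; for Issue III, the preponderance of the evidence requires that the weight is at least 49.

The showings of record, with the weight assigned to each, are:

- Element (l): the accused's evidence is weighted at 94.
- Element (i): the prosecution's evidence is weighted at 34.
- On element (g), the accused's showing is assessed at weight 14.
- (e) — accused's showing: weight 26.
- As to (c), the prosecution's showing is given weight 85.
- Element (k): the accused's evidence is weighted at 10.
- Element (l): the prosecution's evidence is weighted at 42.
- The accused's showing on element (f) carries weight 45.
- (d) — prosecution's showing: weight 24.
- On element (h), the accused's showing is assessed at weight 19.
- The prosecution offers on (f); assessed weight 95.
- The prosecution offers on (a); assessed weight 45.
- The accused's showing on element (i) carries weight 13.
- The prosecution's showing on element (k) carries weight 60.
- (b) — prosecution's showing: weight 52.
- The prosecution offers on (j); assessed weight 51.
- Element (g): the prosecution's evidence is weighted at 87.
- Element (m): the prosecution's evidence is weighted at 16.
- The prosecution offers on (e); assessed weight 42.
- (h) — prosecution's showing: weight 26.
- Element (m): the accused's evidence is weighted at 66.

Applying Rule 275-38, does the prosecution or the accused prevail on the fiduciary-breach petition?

accused

— Issue I —
At Stage I.1 the prosecution must meet the preponderance of the evidence (weight exceeds 48): on (a) the weight is 45, ≤ 48, so (a) does not meet the standard; on (b) the weight is 52, > 48, so (b) meets the standard.
  Not every element is met, so the prosecution fails to carry Stage I.1.
So the accused prevails on this issue.
— Issue II —
At Stage II.1 the prosecution must meet a heightened civil standard (weight is at least 75): on (g) the weight is 87 less the opposing 14 gives net 73, which does not reach 75, so (g) does not meet the standard.
  Stage II.1 not carried; the prosecution fails its burden.
The analysis ends at Stage II.1; the accused prevails on this issue.
— Issue III —
At Stage III.1 the prosecution must meet the preponderance of the evidence (weight is at least 49): on (j) the weight is 51, which does reach 49, so (j) meets the standard; on (k) the weight is 60 less the opposing 10 gives net 50, ≥ 49, so (k) meets the standard.
  All elements met. The burden passes to the accused.
At Stage III.2 the accused must meet the preponderance of the evidence (weight is at least 49): on (l) the weight is 94 less the opposing 42 gives net 52, ≥ 49, so (l) meets the standard; on (m) the weight is 66 less the opposing 16 gives net 50, which does reach 49, so (m) meets the standard.
  All elements met at the final stage.
All stages carried — the accused prevails on this issue.
Per-issue: Issue I → accused; Issue II → accused; Issue III → accused. The prosecution must prevail on at least one issue; overall, the accused prevails.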